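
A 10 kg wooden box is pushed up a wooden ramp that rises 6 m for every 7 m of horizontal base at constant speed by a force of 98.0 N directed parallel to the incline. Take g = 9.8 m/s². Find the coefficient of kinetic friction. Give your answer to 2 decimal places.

0.46

At constant speed ΣF = 0 along the incline. The applied 98.0 N acts up the slope; the weight component mg sin 40.60° = 63.778 N and kinetic friction μN both act down the slope.
So 98.0 = 63.778 + μ × 74.407, giving μ = (98.0 − 63.778) / 74.407 = 0.4599.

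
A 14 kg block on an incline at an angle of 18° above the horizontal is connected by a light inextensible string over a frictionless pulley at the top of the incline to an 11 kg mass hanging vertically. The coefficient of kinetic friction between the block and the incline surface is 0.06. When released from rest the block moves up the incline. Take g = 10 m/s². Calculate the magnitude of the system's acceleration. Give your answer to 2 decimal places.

2.35 m/s²

For the block on the incline: the weight component along the slope is m₁g sin 18° = 14 × 10 × 0.3090 = 43.260 N and the normal force is N = m₁g cos 18° = 133.148 N.
Kinetic friction opposes the block's motion up the incline: f = μN = 0.06 × 133.148 = 7.989 N acting down the slope.
Newton's second law for the block (up-slope positive): T − 43.260 − 7.989 = 14 a. For the hanging mass (downward positive): 11 × 10 − T = 11 a.
Adding the two equations eliminates T: 58.751 = 25 a, so a = 2.3500 m/s².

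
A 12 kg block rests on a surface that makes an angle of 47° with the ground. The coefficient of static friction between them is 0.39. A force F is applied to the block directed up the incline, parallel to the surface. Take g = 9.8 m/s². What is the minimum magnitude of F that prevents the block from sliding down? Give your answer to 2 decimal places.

The normal force is N = mg cos 47° = 80.203 N. With F at its minimum the block is on the verge of sliding down, so static friction is at its maximum μ_s N = 0.39 × 80.203 = 31.279 N and acts up the slope.
Equilibrium along the incline: F + μ_s N = mg sin 47°, so F = 86.007 − 31.279 = 54.728 N.

54.73 N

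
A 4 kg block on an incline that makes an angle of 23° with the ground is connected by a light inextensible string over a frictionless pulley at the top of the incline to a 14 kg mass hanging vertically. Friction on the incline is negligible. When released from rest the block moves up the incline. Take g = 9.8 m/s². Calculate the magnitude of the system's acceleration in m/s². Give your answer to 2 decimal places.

6.77 m/s²

For the block on the incline: the weight component along the slope is m₁g sin 23° = 4 × 9.8 × 0.3907 = 15.315 N and the normal force is N = m₁g cos 23° = 36.084 N.
Newton's second law for the block (up-slope positive): T − 15.315 = 4 a. For the hanging mass (downward positive): 14 × 9.8 − T = 14 a.
Adding the two equations eliminates T: 121.885 = 18 a, so a = 6.7714 m/s².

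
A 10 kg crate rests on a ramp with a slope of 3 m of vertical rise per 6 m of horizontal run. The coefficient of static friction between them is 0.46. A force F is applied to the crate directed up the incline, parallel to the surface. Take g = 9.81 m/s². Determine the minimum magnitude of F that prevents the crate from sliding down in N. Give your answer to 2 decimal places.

The normal force is N = mg cos 26.57° = 87.743 N. With F at its minimum the crate is on the verge of sliding down, so static friction is at its maximum μ_s N = 0.46 × 87.743 = 40.362 N and acts up the slope.
Equilibrium along the incline: F + μ_s N = mg sin 26.57°, so F = 43.872 − 40.362 = 3.510 N.

3.51 N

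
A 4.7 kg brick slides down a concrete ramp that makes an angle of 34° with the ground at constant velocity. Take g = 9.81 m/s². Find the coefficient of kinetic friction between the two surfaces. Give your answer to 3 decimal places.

At constant velocity the net force along the incline is zero: mg sin 34° = μ mg cos 34°.
So μ = tan 34° = 0.5592 / 0.8290 = 0.6745.

0.675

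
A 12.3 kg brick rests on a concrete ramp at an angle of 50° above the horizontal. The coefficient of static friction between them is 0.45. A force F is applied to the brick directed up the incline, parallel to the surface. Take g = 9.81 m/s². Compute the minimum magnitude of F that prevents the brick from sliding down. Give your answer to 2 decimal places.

57.53 N

The normal force is N = mg cos 50° = 77.561 N. With F at its minimum the brick is on the verge of sliding down, so static friction is at its maximum μ_s N = 0.45 × 77.561 = 34.902 N and acts up the slope.
Equilibrium along the incline: F + μ_s N = mg sin 50°, so F = 92.433 − 34.902 = 57.531 N.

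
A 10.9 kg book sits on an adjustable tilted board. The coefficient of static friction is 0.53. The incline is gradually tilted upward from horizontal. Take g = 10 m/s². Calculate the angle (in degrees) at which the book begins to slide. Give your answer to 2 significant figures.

At the threshold of sliding, static friction is at its maximum μ_s N and exactly balances the weight component along the incline: mg sin θ = μ_s mg cos θ.
Hence tan θ = μ_s = 0.53, so θ = arctan(0.53) = 27.9236°.

28°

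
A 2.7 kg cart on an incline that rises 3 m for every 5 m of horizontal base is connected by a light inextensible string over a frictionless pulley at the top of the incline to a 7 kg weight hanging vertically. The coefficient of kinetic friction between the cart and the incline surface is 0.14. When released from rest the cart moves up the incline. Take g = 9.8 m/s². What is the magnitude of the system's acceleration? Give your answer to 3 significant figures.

For the cart on the incline: the weight component along the slope is m₁g sin 30.96° = 2.7 × 9.8 × 0.5145 = 13.614 N and the normal force is N = m₁g cos 30.96° = 22.689 N.
Kinetic friction opposes the cart's motion up the incline: f = μN = 0.14 × 22.689 = 3.176 N acting down the slope.
Newton's second law for the cart (up-slope positive): T − 13.614 − 3.176 = 2.7 a. For the hanging weight (downward positive): 7 × 9.8 − T = 7 a.
Adding the two equations eliminates T: 51.810 = 9.7 a, so a = 5.3412 m/s².

5.34 m/s²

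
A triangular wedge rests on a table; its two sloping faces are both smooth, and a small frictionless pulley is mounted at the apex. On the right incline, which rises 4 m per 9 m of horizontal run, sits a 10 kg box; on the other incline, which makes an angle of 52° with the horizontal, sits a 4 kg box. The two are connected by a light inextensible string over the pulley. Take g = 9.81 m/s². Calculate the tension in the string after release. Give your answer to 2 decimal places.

33.47 N

Resolve each weight along its own incline: the 10 kg mass has component 10 × 9.81 × sin 23.96° = 39.842 N down its slope, and the 4 kg mass has 4 × 9.81 × sin 52° = 30.922 N down its slope.
The 10 kg side's 39.842 N exceeds the other side's 30.922 N, so that mass slides down and the 4 kg mass slides up. Taking that direction as positive, Newton's second law for the whole system gives 39.842 − 30.922 = (10 + 4) a, so a = 8.920 / 14 = 0.6371 m/s².
For the 4 kg mass (up-slope positive): T − 30.922 = 4 × 0.6371, so T = 33.470 N.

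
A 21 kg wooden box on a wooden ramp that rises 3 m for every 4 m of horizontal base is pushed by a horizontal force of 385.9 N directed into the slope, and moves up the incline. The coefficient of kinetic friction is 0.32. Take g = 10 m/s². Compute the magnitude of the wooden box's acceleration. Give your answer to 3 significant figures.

The horizontal push has components F cos 36.87° = 385.9 × 0.8000 = 308.720 N up the incline and F sin 36.87° = 385.9 × 0.6000 = 231.540 N pressing into the surface.
The normal force is therefore N = mg cos 36.87° + F sin 36.87° = 168.000 + 231.540 = 399.540 N, and kinetic friction down the slope is μN = 0.32 × 399.540 = 127.853 N.
Along the incline: F cos 36.87° − mg sin 36.87° − μN = ma, so 308.720 − 126.000 − 127.853 = 21 a, giving a = 2.6127 m/s².

2.61 m/s²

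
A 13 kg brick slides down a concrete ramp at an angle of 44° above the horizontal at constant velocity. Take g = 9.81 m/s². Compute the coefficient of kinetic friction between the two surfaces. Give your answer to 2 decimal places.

0.97

At constant velocity the net force along the incline is zero: mg sin 44° = μ mg cos 44°.
So μ = tan 44° = 0.6947 / 0.7193 = 0.9658.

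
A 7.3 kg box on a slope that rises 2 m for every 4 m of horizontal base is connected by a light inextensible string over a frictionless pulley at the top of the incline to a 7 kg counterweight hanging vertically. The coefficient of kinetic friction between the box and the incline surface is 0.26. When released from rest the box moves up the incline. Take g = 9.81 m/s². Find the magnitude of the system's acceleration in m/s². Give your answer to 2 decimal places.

1.40 m/s²

For the box on the incline: the weight component along the slope is m₁g sin 26.57° = 7.3 × 9.81 × 0.4472 = 32.025 N and the normal force is N = m₁g cos 26.57° = 64.053 N.
Kinetic friction opposes the box's motion up the incline: f = μN = 0.26 × 64.053 = 16.654 N acting down the slope.
Newton's second law for the box (up-slope positive): T − 32.025 − 16.654 = 7.3 a. For the hanging counterweight (downward positive): 7 × 9.81 − T = 7 a.
Adding the two equations eliminates T: 19.991 = 14.3 a, so a = 1.3980 m/s².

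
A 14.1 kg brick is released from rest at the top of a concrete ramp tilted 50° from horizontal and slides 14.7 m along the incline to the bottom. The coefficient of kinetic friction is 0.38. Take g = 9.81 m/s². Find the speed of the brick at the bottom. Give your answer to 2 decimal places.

The weight component along the incline is mg sin 50° = 105.960 N and the normal force is N = mg cos 50° = 88.911 N.
Friction up the slope is f = μN = 0.38 × 88.911 = 33.786 N, so the net downslope force is 105.960 − 33.786 = 72.174 N and a = 72.174 / 14.1 = 5.1187 m/s².
Starting from rest over a distance of 14.7 m, v² = 2aL = 2 × 5.1187 × 14.7 = 150.4898, so v = 12.2674 m/s.

12.27 m/s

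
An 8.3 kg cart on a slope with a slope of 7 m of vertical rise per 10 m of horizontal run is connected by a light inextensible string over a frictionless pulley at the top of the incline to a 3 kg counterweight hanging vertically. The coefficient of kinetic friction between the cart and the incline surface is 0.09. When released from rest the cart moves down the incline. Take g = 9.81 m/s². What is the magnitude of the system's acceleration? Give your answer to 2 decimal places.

For the cart on the incline: the weight component along the slope is m₁g sin 34.99° = 8.3 × 9.81 × 0.5735 = 46.696 N and the normal force is N = m₁g cos 34.99° = 66.704 N.
Kinetic friction opposes the cart's motion down the incline: f = μN = 0.09 × 66.704 = 6.003 N acting up the slope.
Newton's second law for the cart (down-slope positive): 46.696 − 6.003 − T = 8.3 a. For the hanging counterweight (upward positive): T − 3 × 9.81 = 3 a.
Adding the two equations eliminates T: 11.263 = 11.3 a, so a = 0.9967 m/s².

1.00 m/s²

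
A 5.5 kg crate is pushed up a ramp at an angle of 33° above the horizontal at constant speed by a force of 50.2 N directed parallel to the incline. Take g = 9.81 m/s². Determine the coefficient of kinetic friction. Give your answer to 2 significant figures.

0.46

At constant speed ΣF = 0 along the incline. The applied 50.2 N acts up the slope; the weight component mg sin 33° = 29.386 N and kinetic friction μN both act down the slope.
So 50.2 = 29.386 + μ × 45.250, giving μ = (50.2 − 29.386) / 45.250 = 0.4600.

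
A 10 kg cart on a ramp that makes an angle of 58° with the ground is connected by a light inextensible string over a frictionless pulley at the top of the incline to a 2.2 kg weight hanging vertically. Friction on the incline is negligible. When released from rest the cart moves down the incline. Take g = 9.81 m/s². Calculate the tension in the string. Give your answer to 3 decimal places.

For the cart on the incline: the weight component along the slope is m₁g sin 58° = 10 × 9.81 × 0.8480 = 83.189 N and the normal force is N = m₁g cos 58° = 51.985 N.
Newton's second law for the cart (down-slope positive): 83.189 − T = 10 a. For the hanging weight (upward positive): T − 2.2 × 9.81 = 2.2 a.
Adding the two equations eliminates T: 61.607 = 12.2 a, so a = 5.0498 m/s².
Then from the hanging weight's equation, T = 2.2 × (9.81 + 5.0498) = 32.692 N.

32.692 N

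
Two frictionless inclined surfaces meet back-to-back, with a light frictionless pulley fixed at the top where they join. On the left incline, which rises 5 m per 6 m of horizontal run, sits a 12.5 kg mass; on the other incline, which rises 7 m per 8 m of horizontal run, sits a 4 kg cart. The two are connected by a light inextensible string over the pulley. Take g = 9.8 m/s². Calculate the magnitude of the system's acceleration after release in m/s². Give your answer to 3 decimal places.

3.188 m/s²

Resolve each weight along its own incline: the 12.5 kg mass has component 12.5 × 9.8 × sin 39.81° = 78.423 N down its slope, and the 4 kg mass has 4 × 9.8 × sin 41.19° = 25.813 N down its slope.
The 12.5 kg side's 78.423 N exceeds the other side's 25.813 N, so that mass slides down and the 4 kg mass slides up. Taking that direction as positive, Newton's second law for the whole system gives 78.423 − 25.813 = (12.5 + 4) a, so a = 52.610 / 16.5 = 3.1885 m/s².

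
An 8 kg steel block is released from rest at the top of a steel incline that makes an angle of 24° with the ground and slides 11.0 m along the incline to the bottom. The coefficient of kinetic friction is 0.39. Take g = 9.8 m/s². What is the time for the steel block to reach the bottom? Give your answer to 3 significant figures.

The weight component along the incline is mg sin 24° = 31.888 N and the normal force is N = mg cos 24° = 71.622 N.
Friction up the slope is f = μN = 0.39 × 71.622 = 27.933 N, so the net downslope force is 31.888 − 27.933 = 3.955 N and a = 3.955 / 8 = 0.4944 m/s².
Starting from rest, L = ½at², so t = √(2L/a) = √(2 × 11.0 / 0.4944) = 6.6707 s.

6.67 s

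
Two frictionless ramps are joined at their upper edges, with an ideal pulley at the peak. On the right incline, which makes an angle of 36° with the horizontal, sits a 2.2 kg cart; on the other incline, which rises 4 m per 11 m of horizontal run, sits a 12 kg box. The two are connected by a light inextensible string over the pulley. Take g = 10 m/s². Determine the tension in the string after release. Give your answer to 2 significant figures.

Resolve each weight along its own incline: the 2.2 kg mass has component 2.2 × 10 × sin 36° = 12.931 N down its slope, and the 12 kg mass has 12 × 10 × sin 19.98° = 41.009 N down its slope.
The 12 kg side's 41.009 N exceeds the other side's 12.931 N, so that mass slides down and the 2.2 kg mass slides up. Taking that direction as positive, Newton's second law for the whole system gives 41.009 − 12.931 = (2.2 + 12) a, so a = 28.078 / 14.2 = 1.9773 m/s².
For the 2.2 kg mass (up-slope positive): T − 12.931 = 2.2 × 1.9773, so T = 17.281 N.

17 N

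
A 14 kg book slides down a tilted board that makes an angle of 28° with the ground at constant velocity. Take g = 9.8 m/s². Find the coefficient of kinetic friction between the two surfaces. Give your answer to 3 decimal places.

0.532

At constant velocity the net force along the incline is zero: mg sin 28° = μ mg cos 28°.
So μ = tan 28° = 0.4695 / 0.8829 = 0.5318.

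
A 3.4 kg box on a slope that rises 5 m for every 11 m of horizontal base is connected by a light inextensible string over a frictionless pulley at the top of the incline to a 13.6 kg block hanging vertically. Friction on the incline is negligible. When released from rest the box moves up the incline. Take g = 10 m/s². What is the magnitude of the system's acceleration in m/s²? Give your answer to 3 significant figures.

7.17 m/s²

For the box on the incline: the weight component along the slope is m₁g sin 24.44° = 3.4 × 10 × 0.4138 = 14.069 N and the normal force is N = m₁g cos 24.44° = 30.952 N.
Newton's second law for the box (up-slope positive): T − 14.069 = 3.4 a. For the hanging block (downward positive): 13.6 × 10 − T = 13.6 a.
Adding the two equations eliminates T: 121.931 = 17 a, so a = 7.1724 m/s².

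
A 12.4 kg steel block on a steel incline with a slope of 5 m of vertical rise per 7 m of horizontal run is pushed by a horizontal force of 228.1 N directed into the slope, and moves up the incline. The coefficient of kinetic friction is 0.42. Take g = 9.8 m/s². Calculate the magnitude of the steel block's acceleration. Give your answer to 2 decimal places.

The horizontal push has components F cos 35.54° = 228.1 × 0.8137 = 185.605 N up the incline and F sin 35.54° = 228.1 × 0.5812 = 132.572 N pressing into the surface.
The normal force is therefore N = mg cos 35.54° + F sin 35.54° = 98.881 + 132.572 = 231.453 N, and kinetic friction down the slope is μN = 0.42 × 231.453 = 97.210 N.
Along the incline: F cos 35.54° − mg sin 35.54° − μN = ma, so 185.605 − 70.627 − 97.210 = 12.4 a, giving a = 1.4329 m/s².

1.43 m/s²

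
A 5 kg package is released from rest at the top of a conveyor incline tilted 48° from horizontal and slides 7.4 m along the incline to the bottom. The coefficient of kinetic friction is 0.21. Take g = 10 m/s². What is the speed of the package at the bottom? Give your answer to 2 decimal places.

The weight component along the incline is mg sin 48° = 37.157 N and the normal force is N = mg cos 48° = 33.457 N.
Friction up the slope is f = μN = 0.21 × 33.457 = 7.026 N, so the net downslope force is 37.157 − 7.026 = 30.131 N and a = 30.131 / 5 = 6.0262 m/s².
Starting from rest over a distance of 7.4 m, v² = 2aL = 2 × 6.0262 × 7.4 = 89.1878, so v = 9.4439 m/s.

9.44 m/s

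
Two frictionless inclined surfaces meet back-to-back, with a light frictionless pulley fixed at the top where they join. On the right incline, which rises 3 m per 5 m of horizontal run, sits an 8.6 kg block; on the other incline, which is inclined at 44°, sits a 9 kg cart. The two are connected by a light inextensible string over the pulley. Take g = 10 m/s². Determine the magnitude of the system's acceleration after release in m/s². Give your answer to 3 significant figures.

1.04 m/s²

Resolve each weight along its own incline: the 8.6 kg mass has component 8.6 × 10 × sin 30.96° = 44.247 N down its slope, and the 9 kg mass has 9 × 10 × sin 44° = 62.519 N down its slope.
The 9 kg side's 62.519 N exceeds the other side's 44.247 N, so that mass slides down and the 8.6 kg mass slides up. Taking that direction as positive, Newton's second law for the whole system gives 62.519 − 44.247 = (8.6 + 9) a, so a = 18.272 / 17.6 = 1.0382 m/s².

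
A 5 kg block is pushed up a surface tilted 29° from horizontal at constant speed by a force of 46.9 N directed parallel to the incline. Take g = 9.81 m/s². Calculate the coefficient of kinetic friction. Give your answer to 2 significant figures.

0.54

At constant speed ΣF = 0 along the incline. The applied 46.9 N acts up the slope; the weight component mg sin 29° = 23.780 N and kinetic friction μN both act down the slope.
So 46.9 = 23.780 + μ × 42.900, giving μ = (46.9 − 23.780) / 42.900 = 0.5389.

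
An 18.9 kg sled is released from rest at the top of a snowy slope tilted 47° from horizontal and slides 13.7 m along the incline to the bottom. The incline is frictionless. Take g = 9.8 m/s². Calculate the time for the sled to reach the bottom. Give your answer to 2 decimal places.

1.96 s

The weight component along the incline is mg sin 47° = 135.461 N and the normal force is N = mg cos 47° = 126.320 N.
With no friction, a = g sin 47° = 7.1673 m/s².
Starting from rest, L = ½at², so t = √(2L/a) = √(2 × 13.7 / 7.1673) = 1.9552 s.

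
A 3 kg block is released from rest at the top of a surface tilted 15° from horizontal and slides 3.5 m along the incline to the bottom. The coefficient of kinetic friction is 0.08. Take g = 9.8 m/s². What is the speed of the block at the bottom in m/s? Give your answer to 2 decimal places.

3.53 m/s

The weight component along the incline is mg sin 15° = 7.609 N and the normal force is N = mg cos 15° = 28.398 N.
Friction up the slope is f = μN = 0.08 × 28.398 = 2.272 N, so the net downslope force is 7.609 − 2.272 = 5.337 N and a = 5.337 / 3 = 1.7790 m/s².
Starting from rest over a distance of 3.5 m, v² = 2aL = 2 × 1.7790 × 3.5 = 12.4530, so v = 3.5289 m/s.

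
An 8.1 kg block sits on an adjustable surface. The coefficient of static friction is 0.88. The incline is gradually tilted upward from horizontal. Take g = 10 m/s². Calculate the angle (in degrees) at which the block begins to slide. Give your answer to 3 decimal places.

41.348°

At the threshold of sliding, static friction is at its maximum μ_s N and exactly balances the weight component along the incline: mg sin θ = μ_s mg cos θ.
Hence tan θ = μ_s = 0.88, so θ = arctan(0.88) = 41.3478°.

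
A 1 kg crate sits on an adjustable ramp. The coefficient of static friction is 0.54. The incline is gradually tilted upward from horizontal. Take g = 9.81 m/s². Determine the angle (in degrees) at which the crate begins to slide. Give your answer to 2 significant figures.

At the threshold of sliding, static friction is at its maximum μ_s N and exactly balances the weight component along the incline: mg sin θ = μ_s mg cos θ.
Hence tan θ = μ_s = 0.54, so θ = arctan(0.54) = 28.3690°.

28°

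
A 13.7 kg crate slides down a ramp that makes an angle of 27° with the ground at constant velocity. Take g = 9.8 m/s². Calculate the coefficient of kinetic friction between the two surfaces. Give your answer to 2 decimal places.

0.51

At constant velocity the net force along the incline is zero: mg sin 27° = μ mg cos 27°.
So μ = tan 27° = 0.4540 / 0.8910 = 0.5095.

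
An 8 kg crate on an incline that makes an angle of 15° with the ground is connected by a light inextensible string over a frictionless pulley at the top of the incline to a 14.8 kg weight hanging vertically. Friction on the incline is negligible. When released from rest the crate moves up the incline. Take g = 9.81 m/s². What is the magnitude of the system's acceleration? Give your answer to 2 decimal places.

5.48 m/s²

For the crate on the incline: the weight component along the slope is m₁g sin 15° = 8 × 9.81 × 0.2588 = 20.311 N and the normal force is N = m₁g cos 15° = 75.806 N.
Newton's second law for the crate (up-slope positive): T − 20.311 = 8 a. For the hanging weight (downward positive): 14.8 × 9.81 − T = 14.8 a.
Adding the two equations eliminates T: 124.877 = 22.8 a, so a = 5.4771 m/s².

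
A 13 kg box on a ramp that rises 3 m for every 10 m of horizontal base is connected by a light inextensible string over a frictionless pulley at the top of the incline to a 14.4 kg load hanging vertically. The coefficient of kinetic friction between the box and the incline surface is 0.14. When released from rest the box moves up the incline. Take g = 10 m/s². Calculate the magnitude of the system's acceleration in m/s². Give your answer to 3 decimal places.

For the box on the incline: the weight component along the slope is m₁g sin 16.70° = 13 × 10 × 0.2873 = 37.349 N and the normal force is N = m₁g cos 16.70° = 124.517 N.
Kinetic friction opposes the box's motion up the incline: f = μN = 0.14 × 124.517 = 17.432 N acting down the slope.
Newton's second law for the box (up-slope positive): T − 37.349 − 17.432 = 13 a. For the hanging load (downward positive): 14.4 × 10 − T = 14.4 a.
Adding the two equations eliminates T: 89.219 = 27.4 a, so a = 3.2562 m/s².

3.256 m/s²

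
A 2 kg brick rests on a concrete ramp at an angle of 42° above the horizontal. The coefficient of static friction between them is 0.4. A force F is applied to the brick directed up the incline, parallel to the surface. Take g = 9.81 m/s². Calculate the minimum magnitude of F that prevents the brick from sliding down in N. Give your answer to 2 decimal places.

The normal force is N = mg cos 42° = 14.581 N. With F at its minimum the brick is on the verge of sliding down, so static friction is at its maximum μ_s N = 0.4 × 14.581 = 5.832 N and acts up the slope.
Equilibrium along the incline: F + μ_s N = mg sin 42°, so F = 13.128 − 5.832 = 7.296 N.

7.30 N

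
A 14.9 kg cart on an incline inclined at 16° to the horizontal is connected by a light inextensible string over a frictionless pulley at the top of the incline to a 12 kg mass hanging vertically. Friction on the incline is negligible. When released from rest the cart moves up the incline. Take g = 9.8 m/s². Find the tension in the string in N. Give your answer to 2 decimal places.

For the cart on the incline: the weight component along the slope is m₁g sin 16° = 14.9 × 9.8 × 0.2756 = 40.243 N and the normal force is N = m₁g cos 16° = 140.363 N.
Newton's second law for the cart (up-slope positive): T − 40.243 = 14.9 a. For the hanging mass (downward positive): 12 × 9.8 − T = 12 a.
Adding the two equations eliminates T: 77.357 = 26.9 a, so a = 2.8757 m/s².
Then from the hanging mass's equation, T = 12 × (9.8 − 2.8757) = 83.092 N.

83.09 N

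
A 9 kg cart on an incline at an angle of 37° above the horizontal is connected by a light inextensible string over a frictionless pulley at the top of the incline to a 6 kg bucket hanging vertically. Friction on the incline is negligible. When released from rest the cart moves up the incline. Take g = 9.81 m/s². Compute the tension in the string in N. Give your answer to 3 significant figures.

For the cart on the incline: the weight component along the slope is m₁g sin 37° = 9 × 9.81 × 0.6018 = 53.133 N and the normal force is N = m₁g cos 37° = 70.512 N.
Newton's second law for the cart (up-slope positive): T − 53.133 = 9 a. For the hanging bucket (downward positive): 6 × 9.81 − T = 6 a.
Adding the two equations eliminates T: 5.727 = 15 a, so a = 0.3818 m/s².
Then from the hanging bucket's equation, T = 6 × (9.81 − 0.3818) = 56.569 N.

56.6 N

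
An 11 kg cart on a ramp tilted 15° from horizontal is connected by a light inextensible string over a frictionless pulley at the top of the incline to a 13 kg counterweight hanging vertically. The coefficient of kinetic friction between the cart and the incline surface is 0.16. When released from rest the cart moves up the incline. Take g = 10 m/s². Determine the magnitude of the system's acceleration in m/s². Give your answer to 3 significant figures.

For the cart on the incline: the weight component along the slope is m₁g sin 15° = 11 × 10 × 0.2588 = 28.468 N and the normal force is N = m₁g cos 15° = 106.252 N.
Kinetic friction opposes the cart's motion up the incline: f = μN = 0.16 × 106.252 = 17.000 N acting down the slope.
Newton's second law for the cart (up-slope positive): T − 28.468 − 17.000 = 11 a. For the hanging counterweight (downward positive): 13 × 10 − T = 13 a.
Adding the two equations eliminates T: 84.532 = 24 a, so a = 3.5222 m/s².

3.52 m/s²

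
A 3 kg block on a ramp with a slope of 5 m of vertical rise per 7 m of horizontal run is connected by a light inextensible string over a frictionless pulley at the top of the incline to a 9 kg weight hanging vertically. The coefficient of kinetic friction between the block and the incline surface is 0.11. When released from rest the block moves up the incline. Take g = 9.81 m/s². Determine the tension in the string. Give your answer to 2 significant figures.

For the block on the incline: the weight component along the slope is m₁g sin 35.54° = 3 × 9.81 × 0.5812 = 17.105 N and the normal force is N = m₁g cos 35.54° = 23.948 N.
Kinetic friction opposes the block's motion up the incline: f = μN = 0.11 × 23.948 = 2.634 N acting down the slope.
Newton's second law for the block (up-slope positive): T − 17.105 − 2.634 = 3 a. For the hanging weight (downward positive): 9 × 9.81 − T = 9 a.
Adding the two equations eliminates T: 68.551 = 12 a, so a = 5.7126 m/s².
Then from the hanging weight's equation, T = 9 × (9.81 − 5.7126) = 36.877 N.

37 N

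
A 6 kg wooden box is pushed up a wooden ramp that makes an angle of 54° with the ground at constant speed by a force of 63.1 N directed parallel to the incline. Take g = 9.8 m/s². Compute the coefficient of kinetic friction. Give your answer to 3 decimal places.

0.449

At constant speed ΣF = 0 along the incline. The applied 63.1 N acts up the slope; the weight component mg sin 54° = 47.570 N and kinetic friction μN both act down the slope.
So 63.1 = 47.570 + μ × 34.562, giving μ = (63.1 − 47.570) / 34.562 = 0.4493.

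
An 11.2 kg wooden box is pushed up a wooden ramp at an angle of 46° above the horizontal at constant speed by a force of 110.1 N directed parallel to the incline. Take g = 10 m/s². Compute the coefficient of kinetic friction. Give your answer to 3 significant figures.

0.380

At constant speed ΣF = 0 along the incline. The applied 110.1 N acts up the slope; the weight component mg sin 46° = 80.566 N and kinetic friction μN both act down the slope.
So 110.1 = 80.566 + μ × 77.802, giving μ = (110.1 − 80.566) / 77.802 = 0.3796.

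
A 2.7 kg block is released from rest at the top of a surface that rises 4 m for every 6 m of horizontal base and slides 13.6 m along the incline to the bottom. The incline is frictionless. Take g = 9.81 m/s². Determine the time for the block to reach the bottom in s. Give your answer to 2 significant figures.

2.2 s

The weight component along the incline is mg sin 33.69° = 14.692 N and the normal force is N = mg cos 33.69° = 22.039 N.
With no friction, a = g sin 33.69° = 5.4416 m/s².
Starting from rest, L = ½at², so t = √(2L/a) = √(2 × 13.6 / 5.4416) = 2.2357 s.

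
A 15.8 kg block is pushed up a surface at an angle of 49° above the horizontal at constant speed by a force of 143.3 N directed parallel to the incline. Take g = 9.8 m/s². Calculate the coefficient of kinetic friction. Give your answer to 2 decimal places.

0.26

At constant speed ΣF = 0 along the incline. The applied 143.3 N acts up the slope; the weight component mg sin 49° = 116.859 N and kinetic friction μN both act down the slope.
So 143.3 = 116.859 + μ × 101.584, giving μ = (143.3 − 116.859) / 101.584 = 0.2603.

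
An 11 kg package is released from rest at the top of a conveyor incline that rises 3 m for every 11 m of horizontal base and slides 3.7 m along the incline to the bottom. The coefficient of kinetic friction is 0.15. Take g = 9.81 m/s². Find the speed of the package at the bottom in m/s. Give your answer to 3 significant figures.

The weight component along the incline is mg sin 15.26° = 28.393 N and the normal force is N = mg cos 15.26° = 104.108 N.
Friction up the slope is f = μN = 0.15 × 104.108 = 15.616 N, so the net downslope force is 28.393 − 15.616 = 12.777 N and a = 12.777 / 11 = 1.1615 m/s².
Starting from rest over a distance of 3.7 m, v² = 2aL = 2 × 1.1615 × 3.7 = 8.5951, so v = 2.9317 m/s.

2.93 m/s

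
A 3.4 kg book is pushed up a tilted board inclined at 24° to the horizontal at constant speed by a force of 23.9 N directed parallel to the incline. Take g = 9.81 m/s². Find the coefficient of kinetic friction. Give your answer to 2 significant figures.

At constant speed ΣF = 0 along the incline. The applied 23.9 N acts up the slope; the weight component mg sin 24° = 13.566 N and kinetic friction μN both act down the slope.
So 23.9 = 13.566 + μ × 30.470, giving μ = (23.9 − 13.566) / 30.470 = 0.3392.

0.34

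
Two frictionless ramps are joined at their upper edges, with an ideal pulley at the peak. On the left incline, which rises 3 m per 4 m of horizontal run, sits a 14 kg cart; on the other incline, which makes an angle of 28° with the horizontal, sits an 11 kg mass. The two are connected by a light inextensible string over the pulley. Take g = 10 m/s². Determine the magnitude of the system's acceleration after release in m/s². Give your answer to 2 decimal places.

1.29 m/s²

Resolve each weight along its own incline: the 14 kg mass has component 14 × 10 × sin 36.87° = 84.000 N down its slope, and the 11 kg mass has 11 × 10 × sin 28° = 51.642 N down its slope.
The 14 kg side's 84.000 N exceeds the other side's 51.642 N, so that mass slides down and the 11 kg mass slides up. Taking that direction as positive, Newton's second law for the whole system gives 84.000 − 51.642 = (14 + 11) a, so a = 32.358 / 25 = 1.2943 m/s².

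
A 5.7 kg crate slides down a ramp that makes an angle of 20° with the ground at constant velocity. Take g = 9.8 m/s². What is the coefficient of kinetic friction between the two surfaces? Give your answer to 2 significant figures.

At constant velocity the net force along the incline is zero: mg sin 20° = μ mg cos 20°.
So μ = tan 20° = 0.3420 / 0.9397 = 0.3639.

0.36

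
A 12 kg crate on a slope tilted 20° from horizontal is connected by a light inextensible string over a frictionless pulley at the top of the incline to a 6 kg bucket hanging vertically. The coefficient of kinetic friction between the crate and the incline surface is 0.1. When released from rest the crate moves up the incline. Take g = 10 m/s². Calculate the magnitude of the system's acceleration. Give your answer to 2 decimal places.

For the crate on the incline: the weight component along the slope is m₁g sin 20° = 12 × 10 × 0.3420 = 41.040 N and the normal force is N = m₁g cos 20° = 112.763 N.
Kinetic friction opposes the crate's motion up the incline: f = μN = 0.1 × 112.763 = 11.276 N acting down the slope.
Newton's second law for the crate (up-slope positive): T − 41.040 − 11.276 = 12 a. For the hanging bucket (downward positive): 6 × 10 − T = 6 a.
Adding the two equations eliminates T: 7.684 = 18 a, so a = 0.4269 m/s².

0.43 m/s²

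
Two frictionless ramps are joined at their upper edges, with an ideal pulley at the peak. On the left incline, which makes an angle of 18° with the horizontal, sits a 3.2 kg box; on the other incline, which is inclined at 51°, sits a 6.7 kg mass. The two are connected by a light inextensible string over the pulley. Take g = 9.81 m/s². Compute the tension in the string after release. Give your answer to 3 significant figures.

Resolve each weight along its own incline: the 3.2 kg mass has component 3.2 × 9.81 × sin 18° = 9.701 N down its slope, and the 6.7 kg mass has 6.7 × 9.81 × sin 51° = 51.079 N down its slope.
The 6.7 kg side's 51.079 N exceeds the other side's 9.701 N, so that mass slides down and the 3.2 kg mass slides up. Taking that direction as positive, Newton's second law for the whole system gives 51.079 − 9.701 = (3.2 + 6.7) a, so a = 41.378 / 9.9 = 4.1796 m/s².
For the 3.2 kg mass (up-slope positive): T − 9.701 = 3.2 × 4.1796, so T = 23.076 N.

23.1 N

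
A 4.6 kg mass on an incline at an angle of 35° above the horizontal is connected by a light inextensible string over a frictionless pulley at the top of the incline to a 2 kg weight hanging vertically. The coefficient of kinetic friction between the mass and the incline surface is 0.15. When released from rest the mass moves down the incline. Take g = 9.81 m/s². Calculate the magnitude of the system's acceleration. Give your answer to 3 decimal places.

For the mass on the incline: the weight component along the slope is m₁g sin 35° = 4.6 × 9.81 × 0.5736 = 25.884 N and the normal force is N = m₁g cos 35° = 36.965 N.
Kinetic friction opposes the mass's motion down the incline: f = μN = 0.15 × 36.965 = 5.545 N acting up the slope.
Newton's second law for the mass (down-slope positive): 25.884 − 5.545 − T = 4.6 a. For the hanging weight (upward positive): T − 2 × 9.81 = 2 a.
Adding the two equations eliminates T: 0.719 = 6.6 a, so a = 0.1089 m/s².

0.109 m/s²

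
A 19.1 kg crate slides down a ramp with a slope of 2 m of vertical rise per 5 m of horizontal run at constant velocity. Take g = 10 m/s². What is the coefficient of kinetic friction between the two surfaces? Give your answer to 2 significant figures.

At constant velocity the net force along the incline is zero: mg sin 21.80° = μ mg cos 21.80°.
So μ = tan 21.80° = 0.3714 / 0.9285 = 0.4000.

0.40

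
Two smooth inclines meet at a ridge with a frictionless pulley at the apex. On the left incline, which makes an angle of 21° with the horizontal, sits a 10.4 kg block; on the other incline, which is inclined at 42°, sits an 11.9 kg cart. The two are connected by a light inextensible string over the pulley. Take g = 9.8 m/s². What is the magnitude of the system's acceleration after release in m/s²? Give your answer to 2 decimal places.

1.86 m/s²

Resolve each weight along its own incline: the 10.4 kg mass has component 10.4 × 9.8 × sin 21° = 36.525 N down its slope, and the 11.9 kg mass has 11.9 × 9.8 × sin 42° = 78.034 N down its slope.
The 11.9 kg side's 78.034 N exceeds the other side's 36.525 N, so that mass slides down and the 10.4 kg mass slides up. Taking that direction as positive, Newton's second law for the whole system gives 78.034 − 36.525 = (10.4 + 11.9) a, so a = 41.509 / 22.3 = 1.8614 m/s².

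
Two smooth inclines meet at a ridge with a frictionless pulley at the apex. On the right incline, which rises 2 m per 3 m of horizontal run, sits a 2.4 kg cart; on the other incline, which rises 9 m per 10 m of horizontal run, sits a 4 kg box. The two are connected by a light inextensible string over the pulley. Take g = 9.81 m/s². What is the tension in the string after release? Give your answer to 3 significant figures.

Resolve each weight along its own incline: the 2.4 kg mass has component 2.4 × 9.81 × sin 33.69° = 13.060 N down its slope, and the 4 kg mass has 4 × 9.81 × sin 41.99° = 26.250 N down its slope.
The 4 kg side's 26.250 N exceeds the other side's 13.060 N, so that mass slides down and the 2.4 kg mass slides up. Taking that direction as positive, Newton's second law for the whole system gives 26.250 − 13.060 = (2.4 + 4) a, so a = 13.190 / 6.4 = 2.0609 m/s².
For the 2.4 kg mass (up-slope positive): T − 13.060 = 2.4 × 2.0609, so T = 18.006 N.

18.0 N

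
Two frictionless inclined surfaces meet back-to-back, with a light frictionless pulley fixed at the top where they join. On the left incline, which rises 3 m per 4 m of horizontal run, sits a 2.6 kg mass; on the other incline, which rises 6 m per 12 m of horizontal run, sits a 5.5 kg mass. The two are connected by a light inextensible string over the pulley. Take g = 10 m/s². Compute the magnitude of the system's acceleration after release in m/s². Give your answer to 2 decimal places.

Resolve each weight along its own incline: the 2.6 kg mass has component 2.6 × 10 × sin 36.87° = 15.600 N down its slope, and the 5.5 kg mass has 5.5 × 10 × sin 26.57° = 24.597 N down its slope.
The 5.5 kg side's 24.597 N exceeds the other side's 15.600 N, so that mass slides down and the 2.6 kg mass slides up. Taking that direction as positive, Newton's second law for the whole system gives 24.597 − 15.600 = (2.6 + 5.5) a, so a = 8.997 / 8.1 = 1.1107 m/s².

1.11 m/s²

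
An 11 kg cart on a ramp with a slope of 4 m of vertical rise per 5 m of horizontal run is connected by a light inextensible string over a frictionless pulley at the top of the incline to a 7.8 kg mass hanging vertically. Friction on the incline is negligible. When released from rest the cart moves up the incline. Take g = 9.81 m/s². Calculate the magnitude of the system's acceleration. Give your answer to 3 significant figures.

0.484 m/s²

For the cart on the incline: the weight component along the slope is m₁g sin 38.66° = 11 × 9.81 × 0.6247 = 67.411 N and the normal force is N = m₁g cos 38.66° = 84.264 N.
Newton's second law for the cart (up-slope positive): T − 67.411 = 11 a. For the hanging mass (downward positive): 7.8 × 9.81 − T = 7.8 a.
Adding the two equations eliminates T: 9.107 = 18.8 a, so a = 0.4844 m/s².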